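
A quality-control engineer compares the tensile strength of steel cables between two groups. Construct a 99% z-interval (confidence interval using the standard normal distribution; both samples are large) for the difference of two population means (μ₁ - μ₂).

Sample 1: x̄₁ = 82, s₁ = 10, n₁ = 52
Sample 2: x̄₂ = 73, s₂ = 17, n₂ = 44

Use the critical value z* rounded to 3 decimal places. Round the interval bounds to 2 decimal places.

Both samples are large (n₁ = 52 ≥ 30, n₂ = 44 ≥ 30), so a z-interval for the difference of means applies.

Point estimate: x̄₁ - x̄₂ = 82 - 73 = 9

Standard error: SE = √(s₁²/n₁ + s₂²/n₂)
= √(10²/52 + 17²/44)
= √(1.923077 + 6.568182)
= 2.913976

For 99% confidence, z* = 2.576 (from standard normal table)
Margin of error: E = z* × SE = 2.576 × 2.913976 = 7.5064

Z-interval: (x̄₁ - x̄₂) ± E = 9 ± 7.5064 = (1.4936, 16.5064)

Rounded to 2 decimal places:

(1.49, 16.51)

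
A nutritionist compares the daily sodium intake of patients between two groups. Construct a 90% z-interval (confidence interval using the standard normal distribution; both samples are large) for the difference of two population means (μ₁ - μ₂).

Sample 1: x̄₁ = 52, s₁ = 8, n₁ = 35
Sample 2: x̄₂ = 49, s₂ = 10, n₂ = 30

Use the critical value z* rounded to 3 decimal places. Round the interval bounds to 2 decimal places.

Both samples are large (n₁ = 35 ≥ 30, n₂ = 30 ≥ 30), so a z-interval for the difference of means applies.

Point estimate: x̄₁ - x̄₂ = 52 - 49 = 3

Standard error: SE = √(s₁²/n₁ + s₂²/n₂)
= √(8²/35 + 10²/30)
= √(1.828571 + 3.333333)
= 2.271983

For 90% confidence, z* = 1.645 (from standard normal table)
Margin of error: E = z* × SE = 1.645 × 2.271983 = 3.7374

Z-interval: (x̄₁ - x̄₂) ± E = 3 ± 3.7374 = (-0.7374, 6.7374)

Rounded to 2 decimal places:

(-0.74, 6.74)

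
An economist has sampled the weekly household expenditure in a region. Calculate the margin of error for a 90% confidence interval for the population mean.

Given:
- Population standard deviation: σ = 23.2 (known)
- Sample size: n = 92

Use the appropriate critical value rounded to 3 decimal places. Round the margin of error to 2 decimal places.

The population standard deviation σ is known, so use the z-interval margin of error formula.

For 90% confidence, z* = 1.645 (from standard normal table)

Margin of error formula for z-interval: E = z* × σ/√n

E = 1.645 × 23.2/√92
  = 1.645 × 2.418767
  = 3.9789

Rounded to 2 decimal places:

3.98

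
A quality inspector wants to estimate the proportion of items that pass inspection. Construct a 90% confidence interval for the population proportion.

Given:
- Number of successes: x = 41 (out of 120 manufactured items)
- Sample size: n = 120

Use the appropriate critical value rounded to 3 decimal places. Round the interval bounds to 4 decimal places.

Sample proportion: p̂ = 41/120 = 0.341667

Check conditions for normal approximation:
  np̂ = 41 ≥ 10 ✓
  n(1-p̂) = 79 ≥ 10 ✓

The sample is large enough, so use a z-interval (normal approximation) for the proportion.

For 90% confidence, z* = 1.645 (from standard normal table)

Standard error: SE = √(p̂(1-p̂)/n) = √(0.341667×0.658333/120) = 0.04329459

Margin of error: E = z* × SE = 1.645 × 0.04329459 = 0.071220

Z-interval: p̂ ± E = 0.341667 ± 0.071220 = (0.270447, 0.412886)

Rounded to 4 decimal places:

(0.2704, 0.4129)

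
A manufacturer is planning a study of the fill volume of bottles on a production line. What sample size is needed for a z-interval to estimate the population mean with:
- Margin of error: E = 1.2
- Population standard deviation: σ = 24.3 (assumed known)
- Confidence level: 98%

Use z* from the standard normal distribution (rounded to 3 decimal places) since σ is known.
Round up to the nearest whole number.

Using z* since population σ is known (z-interval formula).

For 98% confidence, z* = 2.326 (from standard normal table)

Sample size formula for z-interval: n = (z*σ/E)²

n = (2.326 × 24.3 / 1.2)²
  = (47.101500)²
  = 2218.5513

Round up to the nearest whole number: n = 2219

2219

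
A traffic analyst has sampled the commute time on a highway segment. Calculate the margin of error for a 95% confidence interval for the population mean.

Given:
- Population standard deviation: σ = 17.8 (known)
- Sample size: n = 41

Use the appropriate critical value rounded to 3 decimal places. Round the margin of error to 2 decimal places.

The population standard deviation σ is known, so use the z-interval margin of error formula.

For 95% confidence, z* = 1.96 (from standard normal table)

Margin of error formula for z-interval: E = z* × σ/√n

E = 1.96 × 17.8/√41
  = 1.96 × 2.779893
  = 5.4486

Rounded to 2 decimal places:

5.45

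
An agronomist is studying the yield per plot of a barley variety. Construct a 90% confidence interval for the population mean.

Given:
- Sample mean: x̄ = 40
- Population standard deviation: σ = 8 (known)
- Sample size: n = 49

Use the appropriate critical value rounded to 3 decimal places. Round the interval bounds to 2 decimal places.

The population standard deviation σ is known, so use a z-interval (standard normal critical value).

For 90% confidence, z* = 1.645 (from standard normal table)

Standard error: SE = σ/√n = 8/√49 = 1.142857

Margin of error: E = z* × SE = 1.645 × 1.142857 = 1.8800

Z-interval: x̄ ± E = 40 ± 1.8800 = (38.1200, 41.8800)

Rounded to 2 decimal places:

(38.12, 41.88)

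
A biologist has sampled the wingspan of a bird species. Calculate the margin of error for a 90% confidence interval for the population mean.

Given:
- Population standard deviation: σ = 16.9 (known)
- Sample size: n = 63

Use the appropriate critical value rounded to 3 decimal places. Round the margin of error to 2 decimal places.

The population standard deviation σ is known, so use the z-interval margin of error formula.

For 90% confidence, z* = 1.645 (from standard normal table)

Margin of error formula for z-interval: E = z* × σ/√n

E = 1.645 × 16.9/√63
  = 1.645 × 2.129200
  = 3.5025

Rounded to 2 decimal places:

3.50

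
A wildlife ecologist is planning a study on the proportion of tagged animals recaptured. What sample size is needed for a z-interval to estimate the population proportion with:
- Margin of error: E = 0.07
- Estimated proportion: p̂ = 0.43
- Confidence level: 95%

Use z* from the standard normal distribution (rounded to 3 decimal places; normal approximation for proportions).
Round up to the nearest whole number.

Using z* for proportion z-interval (normal approximation).

For 95% confidence, z* = 1.96 (from standard normal table)

Sample size formula for proportion z-interval: n = z*²p̂(1-p̂)/E²

n = 1.96² × 0.43 × 0.57 / 0.07²
  = 3.8416 × 0.2451 / 0.0049
  = 192.1584

Round up to the nearest whole number: n = 193

193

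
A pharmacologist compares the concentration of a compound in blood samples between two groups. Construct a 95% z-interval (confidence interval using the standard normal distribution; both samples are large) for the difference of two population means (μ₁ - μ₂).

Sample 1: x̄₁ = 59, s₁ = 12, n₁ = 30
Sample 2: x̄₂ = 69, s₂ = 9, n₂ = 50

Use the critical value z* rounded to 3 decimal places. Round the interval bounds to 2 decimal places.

Both samples are large (n₁ = 30 ≥ 30, n₂ = 50 ≥ 30), so a z-interval for the difference of means applies.

Point estimate: x̄₁ - x̄₂ = 59 - 69 = -10

Standard error: SE = √(s₁²/n₁ + s₂²/n₂)
= √(12²/30 + 9²/50)
= √(4.800000 + 1.620000)
= 2.533772

For 95% confidence, z* = 1.96 (from standard normal table)
Margin of error: E = z* × SE = 1.96 × 2.533772 = 4.9662

Z-interval: (x̄₁ - x̄₂) ± E = -10 ± 4.9662 = (-14.9662, -5.0338)

Rounded to 2 decimal places:

(-14.97, -5.03)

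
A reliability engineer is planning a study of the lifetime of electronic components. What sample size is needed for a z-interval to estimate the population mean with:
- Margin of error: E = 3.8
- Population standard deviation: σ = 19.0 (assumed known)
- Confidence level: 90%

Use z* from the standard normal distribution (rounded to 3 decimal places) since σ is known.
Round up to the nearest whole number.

Using z* since population σ is known (z-interval formula).

For 90% confidence, z* = 1.645 (from standard normal table)

Sample size formula for z-interval: n = (z*σ/E)²

n = (1.645 × 19.0 / 3.8)²
  = (8.225000)²
  = 67.6506

Round up to the nearest whole number: n = 68

68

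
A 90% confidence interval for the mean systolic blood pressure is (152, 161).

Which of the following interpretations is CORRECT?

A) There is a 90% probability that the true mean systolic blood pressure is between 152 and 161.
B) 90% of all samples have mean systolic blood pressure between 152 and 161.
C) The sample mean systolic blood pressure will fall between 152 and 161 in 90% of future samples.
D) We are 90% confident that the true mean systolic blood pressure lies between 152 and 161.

A confidence interval represents our confidence in the procedure, not a probability statement about the parameter.

Key concept: If we repeated this sampling process many times and computed a 90% CI each time, about 90% of those intervals would contain the true population parameter.

For this specific interval (152, 161):
- Midpoint (point estimate): 156.5
- Margin of error: 4.5

The correct interpretation is the one stating confidence that the true parameter lies in the interval — option D.

D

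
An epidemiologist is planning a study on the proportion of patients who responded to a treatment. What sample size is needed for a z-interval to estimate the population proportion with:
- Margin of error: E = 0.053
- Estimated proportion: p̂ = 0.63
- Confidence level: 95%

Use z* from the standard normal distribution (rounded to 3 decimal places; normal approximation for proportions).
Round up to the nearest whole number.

Using z* for proportion z-interval (normal approximation).

For 95% confidence, z* = 1.96 (from standard normal table)

Sample size formula for proportion z-interval: n = z*²p̂(1-p̂)/E²

n = 1.96² × 0.63 × 0.37 / 0.053²
  = 3.8416 × 0.2331 / 0.002809
  = 318.7885

Round up to the nearest whole number: n = 319

319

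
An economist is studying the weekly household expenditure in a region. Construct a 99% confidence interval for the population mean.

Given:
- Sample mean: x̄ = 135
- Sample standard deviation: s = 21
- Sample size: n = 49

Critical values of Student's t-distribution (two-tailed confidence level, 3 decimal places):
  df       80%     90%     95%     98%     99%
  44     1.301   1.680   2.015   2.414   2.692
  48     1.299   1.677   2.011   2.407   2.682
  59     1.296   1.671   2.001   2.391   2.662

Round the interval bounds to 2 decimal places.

The population standard deviation σ is unknown (only the sample standard deviation s is given), so use a t-interval with df = n - 1 = 49 - 1 = 48.

For 99% confidence with df = 48, t* = 2.682 (from t-table)

Standard error: SE = s/√n = 21/√49 = 3.000000

Margin of error: E = t* × SE = 2.682 × 3.000000 = 8.0460

T-interval: x̄ ± E = 135 ± 8.0460 = (126.9540, 143.0460)

Rounded to 2 decimal places:

(126.95, 143.05)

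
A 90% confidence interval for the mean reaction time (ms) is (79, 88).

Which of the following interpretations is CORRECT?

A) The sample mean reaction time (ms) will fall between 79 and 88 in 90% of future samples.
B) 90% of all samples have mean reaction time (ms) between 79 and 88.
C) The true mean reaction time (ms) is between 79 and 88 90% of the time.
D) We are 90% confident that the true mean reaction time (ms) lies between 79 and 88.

A confidence interval represents our confidence in the procedure, not a probability statement about the parameter.

Key concept: If we repeated this sampling process many times and computed a 90% CI each time, about 90% of those intervals would contain the true population parameter.

For this specific interval (79, 88):
- Midpoint (point estimate): 83.5
- Margin of error: 4.5

The correct interpretation is the one stating confidence that the true parameter lies in the interval — option D.

D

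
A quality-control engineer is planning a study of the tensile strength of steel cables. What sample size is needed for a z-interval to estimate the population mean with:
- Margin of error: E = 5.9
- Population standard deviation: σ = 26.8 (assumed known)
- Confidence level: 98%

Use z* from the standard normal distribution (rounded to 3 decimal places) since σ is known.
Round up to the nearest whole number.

Using z* since population σ is known (z-interval formula).

For 98% confidence, z* = 2.326 (from standard normal table)

Sample size formula for z-interval: n = (z*σ/E)²

n = (2.326 × 26.8 / 5.9)²
  = (10.565559)²
  = 111.6310

Round up to the nearest whole number: n = 112

112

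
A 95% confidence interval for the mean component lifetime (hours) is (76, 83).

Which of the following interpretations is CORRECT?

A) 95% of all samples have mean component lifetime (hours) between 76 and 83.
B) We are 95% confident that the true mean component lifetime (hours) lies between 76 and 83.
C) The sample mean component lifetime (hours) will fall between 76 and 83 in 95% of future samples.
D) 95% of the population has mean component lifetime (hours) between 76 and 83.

A confidence interval represents our confidence in the procedure, not a probability statement about the parameter.

Key concept: If we repeated this sampling process many times and computed a 95% CI each time, about 95% of those intervals would contain the true population parameter.

For this specific interval (76, 83):
- Midpoint (point estimate): 79.5
- Margin of error: 3.5

The correct interpretation is the one stating confidence that the true parameter lies in the interval — option B.

B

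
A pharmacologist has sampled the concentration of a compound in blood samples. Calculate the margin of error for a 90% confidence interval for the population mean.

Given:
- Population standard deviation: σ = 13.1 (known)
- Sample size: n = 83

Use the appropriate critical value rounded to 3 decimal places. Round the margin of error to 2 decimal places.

The population standard deviation σ is known, so use the z-interval margin of error formula.

For 90% confidence, z* = 1.645 (from standard normal table)

Margin of error formula for z-interval: E = z* × σ/√n

E = 1.645 × 13.1/√83
  = 1.645 × 1.437912
  = 2.3654

Rounded to 2 decimal places:

2.37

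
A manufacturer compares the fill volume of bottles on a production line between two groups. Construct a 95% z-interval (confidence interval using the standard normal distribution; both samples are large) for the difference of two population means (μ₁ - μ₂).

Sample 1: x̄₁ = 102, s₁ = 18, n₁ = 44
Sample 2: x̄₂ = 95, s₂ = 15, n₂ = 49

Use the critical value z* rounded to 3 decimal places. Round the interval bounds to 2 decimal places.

Both samples are large (n₁ = 44 ≥ 30, n₂ = 49 ≥ 30), so a z-interval for the difference of means applies.

Point estimate: x̄₁ - x̄₂ = 102 - 95 = 7

Standard error: SE = √(s₁²/n₁ + s₂²/n₂)
= √(18²/44 + 15²/49)
= √(7.363636 + 4.591837)
= 3.457669

For 95% confidence, z* = 1.96 (from standard normal table)
Margin of error: E = z* × SE = 1.96 × 3.457669 = 6.7770

Z-interval: (x̄₁ - x̄₂) ± E = 7 ± 6.7770 = (0.2230, 13.7770)

Rounded to 2 decimal places:

(0.22, 13.78)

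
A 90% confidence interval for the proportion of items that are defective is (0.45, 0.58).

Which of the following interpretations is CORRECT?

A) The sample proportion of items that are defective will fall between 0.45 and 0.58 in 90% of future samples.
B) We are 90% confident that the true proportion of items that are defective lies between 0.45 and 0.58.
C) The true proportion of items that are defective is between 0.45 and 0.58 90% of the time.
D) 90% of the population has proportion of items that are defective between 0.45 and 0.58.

A confidence interval represents our confidence in the procedure, not a probability statement about the parameter.

Key concept: If we repeated this sampling process many times and computed a 90% CI each time, about 90% of those intervals would contain the true population parameter.

For this specific interval (0.45, 0.58):
- Midpoint (point estimate): 0.515
- Margin of error: 0.065

The correct interpretation is the one stating confidence that the true parameter lies in the interval — option B.

B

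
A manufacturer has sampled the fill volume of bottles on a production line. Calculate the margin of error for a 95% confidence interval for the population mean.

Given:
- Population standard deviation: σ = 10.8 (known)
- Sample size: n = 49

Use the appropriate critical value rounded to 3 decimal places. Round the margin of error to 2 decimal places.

The population standard deviation σ is known, so use the z-interval margin of error formula.

For 95% confidence, z* = 1.96 (from standard normal table)

Margin of error formula for z-interval: E = z* × σ/√n

E = 1.96 × 10.8/√49
  = 1.96 × 1.542857
  = 3.0240

Rounded to 2 decimal places:

3.02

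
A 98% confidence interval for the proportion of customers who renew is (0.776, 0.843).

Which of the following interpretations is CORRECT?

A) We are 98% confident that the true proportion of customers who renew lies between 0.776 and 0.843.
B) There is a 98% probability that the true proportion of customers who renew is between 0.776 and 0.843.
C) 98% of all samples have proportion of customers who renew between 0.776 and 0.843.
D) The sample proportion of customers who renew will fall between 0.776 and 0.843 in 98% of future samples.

A confidence interval represents our confidence in the procedure, not a probability statement about the parameter.

Key concept: If we repeated this sampling process many times and computed a 98% CI each time, about 98% of those intervals would contain the true population parameter.

For this specific interval (0.776, 0.843):
- Midpoint (point estimate): 0.8095
- Margin of error: 0.0335

The correct interpretation is the one stating confidence that the true parameter lies in the interval — option A.

A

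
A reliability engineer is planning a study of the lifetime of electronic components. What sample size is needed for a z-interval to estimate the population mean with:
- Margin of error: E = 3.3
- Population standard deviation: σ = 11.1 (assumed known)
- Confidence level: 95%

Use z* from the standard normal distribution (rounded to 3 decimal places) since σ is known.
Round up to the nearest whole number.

Using z* since population σ is known (z-interval formula).

For 95% confidence, z* = 1.96 (from standard normal table)

Sample size formula for z-interval: n = (z*σ/E)²

n = (1.96 × 11.1 / 3.3)²
  = (6.592727)²
  = 43.4641

Round up to the nearest whole number: n = 44

44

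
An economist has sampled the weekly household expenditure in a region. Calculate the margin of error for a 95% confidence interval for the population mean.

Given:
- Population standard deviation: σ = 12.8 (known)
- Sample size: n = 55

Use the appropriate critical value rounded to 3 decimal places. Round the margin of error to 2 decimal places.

The population standard deviation σ is known, so use the z-interval margin of error formula.

For 95% confidence, z* = 1.96 (from standard normal table)

Margin of error formula for z-interval: E = z* × σ/√n

E = 1.96 × 12.8/√55
  = 1.96 × 1.725952
  = 3.3829

Rounded to 2 decimal places:

3.38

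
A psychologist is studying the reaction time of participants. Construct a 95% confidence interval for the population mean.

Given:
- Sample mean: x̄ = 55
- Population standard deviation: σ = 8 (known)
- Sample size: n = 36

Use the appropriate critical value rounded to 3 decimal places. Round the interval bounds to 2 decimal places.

The population standard deviation σ is known, so use a z-interval (standard normal critical value).

For 95% confidence, z* = 1.96 (from standard normal table)

Standard error: SE = σ/√n = 8/√36 = 1.333333

Margin of error: E = z* × SE = 1.96 × 1.333333 = 2.6133

Z-interval: x̄ ± E = 55 ± 2.6133 = (52.3867, 57.6133)

Rounded to 2 decimal places:

(52.39, 57.61)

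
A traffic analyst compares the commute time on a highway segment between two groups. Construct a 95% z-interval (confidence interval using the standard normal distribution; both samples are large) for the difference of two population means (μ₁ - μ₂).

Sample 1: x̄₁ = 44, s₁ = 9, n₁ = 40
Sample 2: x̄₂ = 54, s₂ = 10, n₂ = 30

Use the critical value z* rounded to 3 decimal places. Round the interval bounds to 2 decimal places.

Both samples are large (n₁ = 40 ≥ 30, n₂ = 30 ≥ 30), so a z-interval for the difference of means applies.

Point estimate: x̄₁ - x̄₂ = 44 - 54 = -10

Standard error: SE = √(s₁²/n₁ + s₂²/n₂)
= √(9²/40 + 10²/30)
= √(2.025000 + 3.333333)
= 2.314807

For 95% confidence, z* = 1.96 (from standard normal table)
Margin of error: E = z* × SE = 1.96 × 2.314807 = 4.5370

Z-interval: (x̄₁ - x̄₂) ± E = -10 ± 4.5370 = (-14.5370, -5.4630)

Rounded to 2 decimal places:

(-14.54, -5.46)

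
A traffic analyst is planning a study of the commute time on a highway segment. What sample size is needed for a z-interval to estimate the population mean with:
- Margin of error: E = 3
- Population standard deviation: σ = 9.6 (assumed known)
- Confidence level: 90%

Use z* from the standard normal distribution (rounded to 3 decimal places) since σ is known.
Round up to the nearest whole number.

Using z* since population σ is known (z-interval formula).

For 90% confidence, z* = 1.645 (from standard normal table)

Sample size formula for z-interval: n = (z*σ/E)²

n = (1.645 × 9.6 / 3)²
  = (5.264000)²
  = 27.7097

Round up to the nearest whole number: n = 28

28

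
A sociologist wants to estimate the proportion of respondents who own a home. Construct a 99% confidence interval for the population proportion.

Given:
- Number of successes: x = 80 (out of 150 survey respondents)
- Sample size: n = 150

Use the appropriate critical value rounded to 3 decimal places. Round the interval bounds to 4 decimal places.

Sample proportion: p̂ = 80/150 = 0.533333

Check conditions for normal approximation:
  np̂ = 80 ≥ 10 ✓
  n(1-p̂) = 70 ≥ 10 ✓

The sample is large enough, so use a z-interval (normal approximation) for the proportion.

For 99% confidence, z* = 2.576 (from standard normal table)

Standard error: SE = √(p̂(1-p̂)/n) = √(0.533333×0.466667/150) = 0.04073401

Margin of error: E = z* × SE = 2.576 × 0.04073401 = 0.104931

Z-interval: p̂ ± E = 0.533333 ± 0.104931 = (0.428403, 0.638264)

Rounded to 4 decimal places:

(0.4284, 0.6383)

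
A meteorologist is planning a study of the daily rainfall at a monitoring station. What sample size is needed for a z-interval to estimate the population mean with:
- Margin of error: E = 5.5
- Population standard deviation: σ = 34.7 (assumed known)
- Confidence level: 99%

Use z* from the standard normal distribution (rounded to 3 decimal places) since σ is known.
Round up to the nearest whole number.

Using z* since population σ is known (z-interval formula).

For 99% confidence, z* = 2.576 (from standard normal table)

Sample size formula for z-interval: n = (z*σ/E)²

n = (2.576 × 34.7 / 5.5)²
  = (16.252218)²
  = 264.1346

Round up to the nearest whole number: n = 265

265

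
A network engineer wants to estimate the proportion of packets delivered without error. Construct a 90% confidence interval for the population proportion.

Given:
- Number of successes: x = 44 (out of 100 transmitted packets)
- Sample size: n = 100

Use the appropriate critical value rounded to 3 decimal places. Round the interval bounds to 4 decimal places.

Sample proportion: p̂ = 44/100 = 0.440000

Check conditions for normal approximation:
  np̂ = 44 ≥ 10 ✓
  n(1-p̂) = 56 ≥ 10 ✓

The sample is large enough, so use a z-interval (normal approximation) for the proportion.

For 90% confidence, z* = 1.645 (from standard normal table)

Standard error: SE = √(p̂(1-p̂)/n) = √(0.440000×0.560000/100) = 0.04963869

Margin of error: E = z* × SE = 1.645 × 0.04963869 = 0.081656

Z-interval: p̂ ± E = 0.440000 ± 0.081656 = (0.358344, 0.521656)

Rounded to 4 decimal places:

(0.3583, 0.5217)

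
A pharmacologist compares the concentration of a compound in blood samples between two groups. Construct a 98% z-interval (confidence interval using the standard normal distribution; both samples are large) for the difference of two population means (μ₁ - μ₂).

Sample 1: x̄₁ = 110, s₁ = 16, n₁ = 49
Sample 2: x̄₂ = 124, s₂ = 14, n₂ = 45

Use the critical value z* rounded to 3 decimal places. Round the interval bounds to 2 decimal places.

Both samples are large (n₁ = 49 ≥ 30, n₂ = 45 ≥ 30), so a z-interval for the difference of means applies.

Point estimate: x̄₁ - x̄₂ = 110 - 124 = -14

Standard error: SE = √(s₁²/n₁ + s₂²/n₂)
= √(16²/49 + 14²/45)
= √(5.224490 + 4.355556)
= 3.095165

For 98% confidence, z* = 2.326 (from standard normal table)
Margin of error: E = z* × SE = 2.326 × 3.095165 = 7.1994

Z-interval: (x̄₁ - x̄₂) ± E = -14 ± 7.1994 = (-21.1994, -6.8006)

Rounded to 2 decimal places:

(-21.20, -6.80)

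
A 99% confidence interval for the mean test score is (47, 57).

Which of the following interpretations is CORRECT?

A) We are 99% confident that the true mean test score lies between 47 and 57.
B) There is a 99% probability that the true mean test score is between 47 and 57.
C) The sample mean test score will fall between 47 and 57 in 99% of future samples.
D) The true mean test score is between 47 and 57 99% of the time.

A confidence interval represents our confidence in the procedure, not a probability statement about the parameter.

Key concept: If we repeated this sampling process many times and computed a 99% CI each time, about 99% of those intervals would contain the true population parameter.

For this specific interval (47, 57):
- Midpoint (point estimate): 52
- Margin of error: 5

The correct interpretation is the one stating confidence that the true parameter lies in the interval — option A.

A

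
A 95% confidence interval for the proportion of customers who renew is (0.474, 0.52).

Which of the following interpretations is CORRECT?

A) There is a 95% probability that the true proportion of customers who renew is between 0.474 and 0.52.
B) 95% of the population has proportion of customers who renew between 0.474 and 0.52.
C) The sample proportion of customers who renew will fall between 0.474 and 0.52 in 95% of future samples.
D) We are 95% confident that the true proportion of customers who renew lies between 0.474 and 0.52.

A confidence interval represents our confidence in the procedure, not a probability statement about the parameter.

Key concept: If we repeated this sampling process many times and computed a 95% CI each time, about 95% of those intervals would contain the true population parameter.

For this specific interval (0.474, 0.52):
- Midpoint (point estimate): 0.497
- Margin of error: 0.023

The correct interpretation is the one stating confidence that the true parameter lies in the interval — option D.

D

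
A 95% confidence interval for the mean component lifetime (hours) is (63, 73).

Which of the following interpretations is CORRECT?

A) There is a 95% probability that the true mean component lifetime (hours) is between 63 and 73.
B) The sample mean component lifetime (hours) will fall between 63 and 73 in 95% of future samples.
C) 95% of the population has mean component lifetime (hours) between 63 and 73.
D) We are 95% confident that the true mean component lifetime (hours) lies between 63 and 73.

A confidence interval represents our confidence in the procedure, not a probability statement about the parameter.

Key concept: If we repeated this sampling process many times and computed a 95% CI each time, about 95% of those intervals would contain the true population parameter.

For this specific interval (63, 73):
- Midpoint (point estimate): 68
- Margin of error: 5

The correct interpretation is the one stating confidence that the true parameter lies in the interval — option D.

D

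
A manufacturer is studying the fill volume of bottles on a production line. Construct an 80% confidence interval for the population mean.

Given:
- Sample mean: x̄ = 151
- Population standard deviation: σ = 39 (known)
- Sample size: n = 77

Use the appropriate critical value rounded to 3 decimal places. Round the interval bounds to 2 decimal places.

The population standard deviation σ is known, so use a z-interval (standard normal critical value).

For 80% confidence, z* = 1.282 (from standard normal table)

Standard error: SE = σ/√n = 39/√77 = 4.444462

Margin of error: E = z* × SE = 1.282 × 4.444462 = 5.6978

Z-interval: x̄ ± E = 151 ± 5.6978 = (145.3022, 156.6978)

Rounded to 2 decimal places:

(145.30, 156.70)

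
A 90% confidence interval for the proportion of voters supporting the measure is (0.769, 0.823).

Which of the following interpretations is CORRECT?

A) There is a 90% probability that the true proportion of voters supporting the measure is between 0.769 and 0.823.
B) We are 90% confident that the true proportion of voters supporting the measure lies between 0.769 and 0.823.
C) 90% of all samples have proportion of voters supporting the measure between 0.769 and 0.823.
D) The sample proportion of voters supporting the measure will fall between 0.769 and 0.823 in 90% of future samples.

A confidence interval represents our confidence in the procedure, not a probability statement about the parameter.

Key concept: If we repeated this sampling process many times and computed a 90% CI each time, about 90% of those intervals would contain the true population parameter.

For this specific interval (0.769, 0.823):
- Midpoint (point estimate): 0.796
- Margin of error: 0.027

The correct interpretation is the one stating confidence that the true parameter lies in the interval — option B.

B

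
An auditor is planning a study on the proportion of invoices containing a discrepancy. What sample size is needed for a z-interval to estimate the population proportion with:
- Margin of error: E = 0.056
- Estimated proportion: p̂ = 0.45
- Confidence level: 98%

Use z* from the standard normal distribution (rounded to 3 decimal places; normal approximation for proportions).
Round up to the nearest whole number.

Using z* for proportion z-interval (normal approximation).

For 98% confidence, z* = 2.326 (from standard normal table)

Sample size formula for proportion z-interval: n = z*²p̂(1-p̂)/E²

n = 2.326² × 0.45 × 0.55 / 0.056²
  = 5.410276 × 0.2475 / 0.003136
  = 426.9909

Round up to the nearest whole number: n = 427

427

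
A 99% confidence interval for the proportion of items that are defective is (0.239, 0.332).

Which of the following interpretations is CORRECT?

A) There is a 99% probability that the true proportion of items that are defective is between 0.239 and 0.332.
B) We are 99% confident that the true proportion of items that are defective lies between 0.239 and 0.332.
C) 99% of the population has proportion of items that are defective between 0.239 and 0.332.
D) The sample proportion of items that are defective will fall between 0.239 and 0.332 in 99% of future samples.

A confidence interval represents our confidence in the procedure, not a probability statement about the parameter.

Key concept: If we repeated this sampling process many times and computed a 99% CI each time, about 99% of those intervals would contain the true population parameter.

For this specific interval (0.239, 0.332):
- Midpoint (point estimate): 0.2855
- Margin of error: 0.0465

The correct interpretation is the one stating confidence that the true parameter lies in the interval — option B.

B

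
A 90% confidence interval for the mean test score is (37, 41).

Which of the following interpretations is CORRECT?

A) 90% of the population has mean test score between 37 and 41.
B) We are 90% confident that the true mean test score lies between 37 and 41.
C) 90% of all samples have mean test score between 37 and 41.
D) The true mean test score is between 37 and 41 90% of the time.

A confidence interval represents our confidence in the procedure, not a probability statement about the parameter.

Key concept: If we repeated this sampling process many times and computed a 90% CI each time, about 90% of those intervals would contain the true population parameter.

For this specific interval (37, 41):
- Midpoint (point estimate): 39
- Margin of error: 2

The correct interpretation is the one stating confidence that the true parameter lies in the interval — option B.

B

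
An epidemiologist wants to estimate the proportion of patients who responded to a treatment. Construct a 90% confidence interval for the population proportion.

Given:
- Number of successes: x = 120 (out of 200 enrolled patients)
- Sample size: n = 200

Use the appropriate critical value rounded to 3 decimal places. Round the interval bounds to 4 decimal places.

Sample proportion: p̂ = 120/200 = 0.600000

Check conditions for normal approximation:
  np̂ = 120 ≥ 10 ✓
  n(1-p̂) = 80 ≥ 10 ✓

The sample is large enough, so use a z-interval (normal approximation) for the proportion.

For 90% confidence, z* = 1.645 (from standard normal table)

Standard error: SE = √(p̂(1-p̂)/n) = √(0.600000×0.400000/200) = 0.03464102

Margin of error: E = z* × SE = 1.645 × 0.03464102 = 0.056984

Z-interval: p̂ ± E = 0.600000 ± 0.056984 = (0.543016, 0.656984)

Rounded to 4 decimal places:

(0.5430, 0.6570)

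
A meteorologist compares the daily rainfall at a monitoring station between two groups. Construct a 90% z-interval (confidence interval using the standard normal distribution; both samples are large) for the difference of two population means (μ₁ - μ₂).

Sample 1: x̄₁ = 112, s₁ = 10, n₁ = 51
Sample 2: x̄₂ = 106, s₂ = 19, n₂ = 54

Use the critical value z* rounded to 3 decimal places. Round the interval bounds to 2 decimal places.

Both samples are large (n₁ = 51 ≥ 30, n₂ = 54 ≥ 30), so a z-interval for the difference of means applies.

Point estimate: x̄₁ - x̄₂ = 112 - 106 = 6

Standard error: SE = √(s₁²/n₁ + s₂²/n₂)
= √(10²/51 + 19²/54)
= √(1.960784 + 6.685185)
= 2.940403

For 90% confidence, z* = 1.645 (from standard normal table)
Margin of error: E = z* × SE = 1.645 × 2.940403 = 4.8370

Z-interval: (x̄₁ - x̄₂) ± E = 6 ± 4.8370 = (1.1630, 10.8370)

Rounded to 2 decimal places:

(1.16, 10.84)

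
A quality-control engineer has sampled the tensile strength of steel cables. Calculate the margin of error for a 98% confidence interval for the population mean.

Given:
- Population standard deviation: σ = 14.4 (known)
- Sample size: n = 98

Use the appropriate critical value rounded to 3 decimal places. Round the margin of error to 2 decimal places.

The population standard deviation σ is known, so use the z-interval margin of error formula.

For 98% confidence, z* = 2.326 (from standard normal table)

Margin of error formula for z-interval: E = z* × σ/√n

E = 2.326 × 14.4/√98
  = 2.326 × 1.454620
  = 3.3834

Rounded to 2 decimal places:

3.38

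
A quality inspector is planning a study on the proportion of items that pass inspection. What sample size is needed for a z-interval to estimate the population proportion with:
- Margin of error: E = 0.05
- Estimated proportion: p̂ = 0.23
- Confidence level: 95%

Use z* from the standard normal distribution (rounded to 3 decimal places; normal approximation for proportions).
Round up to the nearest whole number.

Using z* for proportion z-interval (normal approximation).

For 95% confidence, z* = 1.96 (from standard normal table)

Sample size formula for proportion z-interval: n = z*²p̂(1-p̂)/E²

n = 1.96² × 0.23 × 0.77 / 0.05²
  = 3.8416 × 0.1771 / 0.0025
  = 272.1389

Round up to the nearest whole number: n = 273

273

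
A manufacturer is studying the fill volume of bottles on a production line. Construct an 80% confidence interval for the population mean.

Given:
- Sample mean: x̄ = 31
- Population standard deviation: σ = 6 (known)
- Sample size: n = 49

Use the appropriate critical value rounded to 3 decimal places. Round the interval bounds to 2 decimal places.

The population standard deviation σ is known, so use a z-interval (standard normal critical value).

For 80% confidence, z* = 1.282 (from standard normal table)

Standard error: SE = σ/√n = 6/√49 = 0.857143

Margin of error: E = z* × SE = 1.282 × 0.857143 = 1.0989

Z-interval: x̄ ± E = 31 ± 1.0989 = (29.9011, 32.0989)

Rounded to 2 decimal places:

(29.90, 32.10)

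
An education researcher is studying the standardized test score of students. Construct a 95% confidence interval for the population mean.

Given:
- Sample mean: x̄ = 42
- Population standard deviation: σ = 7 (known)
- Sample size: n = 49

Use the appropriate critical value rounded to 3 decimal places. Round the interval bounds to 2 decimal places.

The population standard deviation σ is known, so use a z-interval (standard normal critical value).

For 95% confidence, z* = 1.96 (from standard normal table)

Standard error: SE = σ/√n = 7/√49 = 1.000000

Margin of error: E = z* × SE = 1.96 × 1.000000 = 1.9600

Z-interval: x̄ ± E = 42 ± 1.9600 = (40.0400, 43.9600)

Rounded to 2 decimal places:

(40.04, 43.96)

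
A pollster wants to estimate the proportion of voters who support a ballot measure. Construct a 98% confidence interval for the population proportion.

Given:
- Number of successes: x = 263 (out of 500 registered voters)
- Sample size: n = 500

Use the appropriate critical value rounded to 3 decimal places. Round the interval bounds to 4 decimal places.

Sample proportion: p̂ = 263/500 = 0.526000

Check conditions for normal approximation:
  np̂ = 263 ≥ 10 ✓
  n(1-p̂) = 237 ≥ 10 ✓

The sample is large enough, so use a z-interval (normal approximation) for the proportion.

For 98% confidence, z* = 2.326 (from standard normal table)

Standard error: SE = √(p̂(1-p̂)/n) = √(0.526000×0.474000/500) = 0.02233043

Margin of error: E = z* × SE = 2.326 × 0.02233043 = 0.051941

Z-interval: p̂ ± E = 0.526000 ± 0.051941 = (0.474059, 0.577941)

Rounded to 4 decimal places:

(0.4741, 0.5779)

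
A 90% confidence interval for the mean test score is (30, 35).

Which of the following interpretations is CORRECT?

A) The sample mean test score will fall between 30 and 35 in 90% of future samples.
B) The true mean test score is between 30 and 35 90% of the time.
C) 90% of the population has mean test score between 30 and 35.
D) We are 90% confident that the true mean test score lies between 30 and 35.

A confidence interval represents our confidence in the procedure, not a probability statement about the parameter.

Key concept: If we repeated this sampling process many times and computed a 90% CI each time, about 90% of those intervals would contain the true population parameter.

For this specific interval (30, 35):
- Midpoint (point estimate): 32.5
- Margin of error: 2.5

The correct interpretation is the one stating confidence that the true parameter lies in the interval — option D.

D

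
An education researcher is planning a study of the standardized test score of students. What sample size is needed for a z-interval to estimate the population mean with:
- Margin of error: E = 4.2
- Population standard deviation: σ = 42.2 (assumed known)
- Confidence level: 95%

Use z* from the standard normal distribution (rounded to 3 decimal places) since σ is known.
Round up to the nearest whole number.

Using z* since population σ is known (z-interval formula).

For 95% confidence, z* = 1.96 (from standard normal table)

Sample size formula for z-interval: n = (z*σ/E)²

n = (1.96 × 42.2 / 4.2)²
  = (19.693333)²
  = 387.8274

Round up to the nearest whole number: n = 388

388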